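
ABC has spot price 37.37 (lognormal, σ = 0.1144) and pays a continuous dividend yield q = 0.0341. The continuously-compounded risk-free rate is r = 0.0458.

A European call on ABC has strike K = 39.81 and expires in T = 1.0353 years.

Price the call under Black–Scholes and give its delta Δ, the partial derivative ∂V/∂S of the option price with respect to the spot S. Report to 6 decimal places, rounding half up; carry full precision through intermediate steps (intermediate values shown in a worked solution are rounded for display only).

σ√T = 0.1144·√1.0353 = 0.116402
d₁ = (ln(S/K) + (r−q+σ²/2)T) / (σ√T) = (ln(37.37/39.81) + (0.0458−0.0341+0.1144²/2)·1.0353) / 0.116402 = (-0.063250 + 0.018888) / 0.116402 = -0.381113
d₂ = d₁ − σ√T = -0.381113 − 0.116402 = -0.497515
e^{−rT} = 0.953690
e^{−qT} = 0.965312
N(d₁) = 0.351560,  N(d₂) = 0.309413
Call price V = S·e^{−qT}·N(d₁) − K·e^{−rT}·N(d₂) = 12.682061 − 11.747296 = 0.934766
Δ = e^{−qT}·N(d₁) = 0.339365

price = 0.934766
Δ = 0.339365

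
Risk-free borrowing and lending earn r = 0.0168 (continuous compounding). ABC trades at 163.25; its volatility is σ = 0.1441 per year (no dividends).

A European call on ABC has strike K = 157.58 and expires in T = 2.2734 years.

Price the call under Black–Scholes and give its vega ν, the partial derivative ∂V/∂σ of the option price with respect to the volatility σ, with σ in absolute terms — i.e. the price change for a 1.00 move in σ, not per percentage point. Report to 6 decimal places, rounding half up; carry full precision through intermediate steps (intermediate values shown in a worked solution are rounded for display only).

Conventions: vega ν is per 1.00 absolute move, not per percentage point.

σ√T = 0.1441·√2.2734 = 0.217271
d₁ = (ln(S/K) + (r+σ²/2)T) / (σ√T) = (ln(163.25/157.58) + (0.0168+0.1441²/2)·2.2734) / 0.217271 = (0.035350 + 0.061796) / 0.217271 = 0.447119
d₂ = d₁ − σ√T = 0.447119 − 0.217271 = 0.229848
e^{−rT} = 0.962527
N(d₁) = 0.672605,  N(d₂) = 0.590895
Call price V = S·N(d₁) − K·e^{−rT}·N(d₂) = 109.802825 − 89.623998 = 20.178826
φ(d₁) = (1/√(2π))·e^{−d₁²/2} = 0.360993
ν = S·φ(d₁)·√T = 88.856693

price = 20.178826
ν = 88.856693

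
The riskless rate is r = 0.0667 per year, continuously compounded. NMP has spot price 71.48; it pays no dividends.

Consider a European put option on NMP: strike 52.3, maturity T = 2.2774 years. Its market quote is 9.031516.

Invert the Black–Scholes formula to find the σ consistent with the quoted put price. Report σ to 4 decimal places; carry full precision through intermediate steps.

sigma = 0.5848

At σ = 0.5848 the Black–Scholes value reproduces the quote:
σ√T = 0.5848·√2.2774 = 0.882525
d₁ = (ln(S/K) + (r+σ²/2)T) / (σ√T) = (ln(71.48/52.3) + (0.0667+0.5848²/2)·2.2774) / 0.882525 = (0.312421 + 0.541328) / 0.882525 = 0.967394
d₂ = d₁ − σ√T = 0.967394 − 0.882525 = 0.084869
e^{−rT} = 0.859072
N(−d₁) = 0.166674,  N(−d₂) = 0.466183
V = K·e^{−rT}·N(−d₂) − S·N(−d₁) = 20.945348 − 11.913832 = 9.031516 (the observed quote) — the price is monotone increasing in volatility, hence this σ is the only solution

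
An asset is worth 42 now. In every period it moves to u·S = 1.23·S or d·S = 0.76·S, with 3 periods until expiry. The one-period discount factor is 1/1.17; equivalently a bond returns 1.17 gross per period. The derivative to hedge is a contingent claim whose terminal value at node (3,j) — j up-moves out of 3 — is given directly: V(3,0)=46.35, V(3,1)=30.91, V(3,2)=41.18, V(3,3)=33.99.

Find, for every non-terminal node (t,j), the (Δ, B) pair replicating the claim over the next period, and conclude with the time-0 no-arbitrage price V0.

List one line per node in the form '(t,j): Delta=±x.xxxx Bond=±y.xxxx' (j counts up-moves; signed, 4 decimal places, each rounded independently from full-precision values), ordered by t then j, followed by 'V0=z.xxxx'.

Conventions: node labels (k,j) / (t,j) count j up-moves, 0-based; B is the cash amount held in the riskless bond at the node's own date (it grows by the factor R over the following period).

(0,0): Delta=-0.1271 Bond=27.8047
(1,0): Delta=0.3981 Bond=15.7656
(1,1): Delta=-0.1746 Bond=34.9851
(2,0): Delta=-1.3542 Bond=60.9545
(2,1): Delta=0.5566 Bond=12.2249
(2,2): Delta=-0.2408 Bond=45.1337
V0=22.4647

No-arbitrage ⇒ martingale measure with p* = (R−d)/(u−d) = 0.8723.
Terminal payoffs: V(3,0)=46.3500, V(3,1)=30.9100, V(3,2)=41.1800, V(3,3)=33.9900
  t=2,j=0: stock 24.2592 → up 29.8388 (V=30.9100), down 18.4370 (V=46.3500). Price 28.1035; hedge Δ=-1.3542, bond B=60.9545.
  t=2,j=1: stock 39.2616 → up 48.2918 (V=41.1800), down 29.8388 (V=30.9100). Price 34.0760; hedge Δ=0.5566, bond B=12.2249.
  t=2,j=2: stock 63.5418 → up 78.1564 (V=33.9900), down 48.2918 (V=41.1800). Price 29.8358; hedge Δ=-0.2408, bond B=45.1337.
  t=1,j=0: stock 31.9200 → up 39.2616 (V=34.0760), down 24.2592 (V=28.1035). Price 28.4731; hedge Δ=0.3981, bond B=15.7656.
  t=1,j=1: stock 51.6600 → up 63.5418 (V=29.8358), down 39.2616 (V=34.0760). Price 25.9633; hedge Δ=-0.1746, bond B=34.9851.
  t=0,j=0: stock 42.0000 → up 51.6600 (V=25.9633), down 31.9200 (V=28.4731). Price 22.4647; hedge Δ=-0.1271, bond B=27.8047.
Check: Δ(0,0)·S0 + B(0,0) = 22.4647 = V0.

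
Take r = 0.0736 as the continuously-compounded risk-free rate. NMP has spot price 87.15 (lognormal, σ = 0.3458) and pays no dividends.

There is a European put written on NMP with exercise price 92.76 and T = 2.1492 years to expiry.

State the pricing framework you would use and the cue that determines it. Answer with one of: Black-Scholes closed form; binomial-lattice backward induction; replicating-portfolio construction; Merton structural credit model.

Key observation: everything needed for the exact continuous-time valuation of the European put on NMP (strike 92.76) is given, and no feature rules the closed form out.

framework: Black-Scholes closed form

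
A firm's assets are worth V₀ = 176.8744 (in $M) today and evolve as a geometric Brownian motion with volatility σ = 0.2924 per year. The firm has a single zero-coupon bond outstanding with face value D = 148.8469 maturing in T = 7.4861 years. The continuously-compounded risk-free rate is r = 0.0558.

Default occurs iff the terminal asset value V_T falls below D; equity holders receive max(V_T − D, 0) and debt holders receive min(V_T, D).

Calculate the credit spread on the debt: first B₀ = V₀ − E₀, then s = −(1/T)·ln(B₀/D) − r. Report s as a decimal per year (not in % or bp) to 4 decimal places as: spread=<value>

Equity is a call on the firm's assets struck at D = 148.8469:
d₁ = [ln(V₀/D) + (r + σ²/2)T] / (σ√T)
   = [ln(176.8744/148.8469) + (0.0558 + 0.5·0.2924²)·7.4861] / (0.2924·√7.4861)
   = [0.172522 + 0.737747] / 0.800028 = 1.137796
d₂ = d₁ − σ√T = 1.137796 − 0.800028 = 0.337768
N(d₁) = 0.872397,  N(d₂) = 0.632231,  e^(−rT) = 0.658544
E₀ = V₀·N(d₁) − D·e^(−rT)·N(d₂)
   = 176.8744·0.872397 − 148.8469·0.658544·0.632231 = 92.332058
B₀ = V₀ − E₀ = 176.8744 − 92.332058 = 84.542342
spread = −(1/T)·ln(B₀/D) − r = −(1/7.4861)·ln(84.542342/148.8469) − 0.0558 = 0.01976214

spread=0.0198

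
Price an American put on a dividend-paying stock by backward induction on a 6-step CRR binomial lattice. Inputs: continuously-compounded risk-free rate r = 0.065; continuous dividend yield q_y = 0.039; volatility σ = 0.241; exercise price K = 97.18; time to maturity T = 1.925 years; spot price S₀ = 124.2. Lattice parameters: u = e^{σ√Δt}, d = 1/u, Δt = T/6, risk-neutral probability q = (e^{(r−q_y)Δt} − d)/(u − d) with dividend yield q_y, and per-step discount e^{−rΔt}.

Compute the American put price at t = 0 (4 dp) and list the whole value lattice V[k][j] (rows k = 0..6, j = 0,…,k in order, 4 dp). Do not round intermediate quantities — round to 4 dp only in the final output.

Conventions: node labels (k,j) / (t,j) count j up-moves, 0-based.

price = 3.5551
tree:
3.5551
6.0509 1.1751
10.0738 2.2284 0.1569
16.2825 4.2054 0.3182 0.0000
25.2378 7.8924 0.6452 0.0000 0.0000
34.4177 14.7153 1.3085 0.0000 0.0000 0.0000
42.4262 25.2378 2.6537 0.0000 0.0000 0.0000 0.0000

params: Δt=0.32083 u=1.14626 d=0.87240 q=0.49651 e^(-rΔt)=0.97936
t_6 payoffs: 42.4262 25.2378 2.6537 0.0000 0.0000 0.0000 0.0000
k=5: node(5,0) S=62.7623 payoff=34.4177 vs cont=33.1925 → 34.4177 [stop]  node(5,1) S=82.4647 payoff=14.7153 vs cont=13.7351 → 14.7153 [stop]  node(5,2) S=108.3520 payoff=0.0000 vs cont=1.3085 → 1.3085 [wait]  node(5,3) S=142.3659 payoff=0.0000 vs cont=0.0000 → 0.0000 [wait]  node(5,4) S=187.0575 payoff=0.0000 vs cont=0.0000 → 0.0000 [wait]  node(5,5) S=245.7786 payoff=0.0000 vs cont=0.0000 → 0.0000 [wait]
k=4: node(4,0) S=71.9422 payoff=25.2378 vs cont=24.1268 → 25.2378 [stop]  node(4,1) S=94.5263 payoff=2.6537 vs cont=7.8924 → 7.8924 [wait]  node(4,2) S=124.2000 payoff=0.0000 vs cont=0.6452 → 0.6452 [wait]  node(4,3) S=163.1889 payoff=0.0000 vs cont=0.0000 → 0.0000 [wait]  node(4,4) S=214.4172 payoff=0.0000 vs cont=0.0000 → 0.0000 [wait]
k=3: node(3,0) S=82.4647 payoff=14.7153 vs cont=16.2825 → 16.2825 [wait]  node(3,1) S=108.3520 payoff=0.0000 vs cont=4.2054 → 4.2054 [wait]  node(3,2) S=142.3659 payoff=0.0000 vs cont=0.3182 → 0.3182 [wait]  node(3,3) S=187.0575 payoff=0.0000 vs cont=0.0000 → 0.0000 [wait]
k=2: node(2,0) S=94.5263 payoff=2.6537 vs cont=10.0738 → 10.0738 [wait]  node(2,1) S=124.2000 payoff=0.0000 vs cont=2.2284 → 2.2284 [wait]  node(2,2) S=163.1889 payoff=0.0000 vs cont=0.1569 → 0.1569 [wait]
k=1: node(1,0) S=108.3520 payoff=0.0000 vs cont=6.0509 → 6.0509 [wait]  node(1,1) S=142.3659 payoff=0.0000 vs cont=1.1751 → 1.1751 [wait]
k=0: node(0,0) S=124.2000 payoff=0.0000 vs cont=3.5551 → 3.5551 [wait]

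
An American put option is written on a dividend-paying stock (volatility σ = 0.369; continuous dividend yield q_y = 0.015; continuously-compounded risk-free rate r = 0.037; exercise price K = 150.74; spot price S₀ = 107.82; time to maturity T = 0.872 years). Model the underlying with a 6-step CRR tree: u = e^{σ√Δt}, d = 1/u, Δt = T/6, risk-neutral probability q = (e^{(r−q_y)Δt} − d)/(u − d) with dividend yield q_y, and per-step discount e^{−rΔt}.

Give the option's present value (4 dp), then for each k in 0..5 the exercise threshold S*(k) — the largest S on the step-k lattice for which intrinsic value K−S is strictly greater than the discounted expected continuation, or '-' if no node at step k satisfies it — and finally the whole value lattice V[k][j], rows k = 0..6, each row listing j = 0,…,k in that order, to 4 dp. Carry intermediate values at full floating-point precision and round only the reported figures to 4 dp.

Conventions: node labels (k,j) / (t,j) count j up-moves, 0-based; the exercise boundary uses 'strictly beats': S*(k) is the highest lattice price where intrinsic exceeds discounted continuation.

price = 45.0298
boundary = - 93.6712 81.3791 93.6712 107.8200 124.1059
tree:
45.0298
57.0688 32.2990
69.3609 43.8716 19.9372
80.0400 57.0688 29.8539 9.2565
89.3177 69.3609 42.9200 15.8217 2.1408
97.3779 80.0400 57.0688 26.6341 4.1094 0.0000
104.3804 89.3177 69.3609 42.9200 7.8882 0.0000 0.0000

params: Δt=0.14533 u=1.15105 d=0.86877 q=0.47623 e^(-rΔt)=0.99464
t_6 payoffs: 104.3804 89.3177 69.3609 42.9200 7.8882 0.0000 0.0000
t_5: node(5,0) S=53.3621 payoff=97.3779 vs cont=96.6857 → 97.3779 [stop]  node(5,1) S=70.7000 payoff=80.0400 vs cont=79.3855 → 80.0400 [stop]  node(5,2) S=93.6712 payoff=57.0688 vs cont=56.4644 → 57.0688 [stop]  node(5,3) S=124.1059 payoff=26.6341 vs cont=26.0959 → 26.6341 [stop]  node(5,4) S=164.4293 payoff=0.0000 vs cont=4.1094 → 4.1094 [wait]  node(5,5) S=217.8540 payoff=0.0000 vs cont=0.0000 → 0.0000 [wait]  ⇒ S*(5)=124.1059
t_4: node(4,0) S=61.4223 payoff=89.3177 vs cont=88.6430 → 89.3177 [stop]  node(4,1) S=81.3791 payoff=69.3609 vs cont=68.7297 → 69.3609 [stop]  node(4,2) S=107.8200 payoff=42.9200 vs cont=42.3464 → 42.9200 [stop]  node(4,3) S=142.8518 payoff=7.8882 vs cont=15.8217 → 15.8217 [wait]  node(4,4) S=189.2659 payoff=0.0000 vs cont=2.1408 → 2.1408 [wait]  ⇒ S*(4)=107.8200
t_3: node(3,0) S=70.7000 payoff=80.0400 vs cont=79.3855 → 80.0400 [stop]  node(3,1) S=93.6712 payoff=57.0688 vs cont=56.4644 → 57.0688 [stop]  node(3,2) S=124.1059 payoff=26.6341 vs cont=29.8539 → 29.8539 [wait]  node(3,3) S=164.4293 payoff=0.0000 vs cont=9.2565 → 9.2565 [wait]  ⇒ S*(3)=93.6712
t_2: node(2,0) S=81.3791 payoff=69.3609 vs cont=68.7297 → 69.3609 [stop]  node(2,1) S=107.8200 payoff=42.9200 vs cont=43.8716 → 43.8716 [wait]  node(2,2) S=142.8518 payoff=7.8882 vs cont=19.9372 → 19.9372 [wait]  ⇒ S*(2)=81.3791
t_1: node(1,0) S=93.6712 payoff=57.0688 vs cont=56.9151 → 57.0688 [stop]  node(1,1) S=124.1059 payoff=26.6341 vs cont=32.2990 → 32.2990 [wait]  ⇒ S*(1)=93.6712
t_0: node(0,0) S=107.8200 payoff=42.9200 vs cont=45.0298 → 45.0298 [wait]  ⇒ S*(0)=-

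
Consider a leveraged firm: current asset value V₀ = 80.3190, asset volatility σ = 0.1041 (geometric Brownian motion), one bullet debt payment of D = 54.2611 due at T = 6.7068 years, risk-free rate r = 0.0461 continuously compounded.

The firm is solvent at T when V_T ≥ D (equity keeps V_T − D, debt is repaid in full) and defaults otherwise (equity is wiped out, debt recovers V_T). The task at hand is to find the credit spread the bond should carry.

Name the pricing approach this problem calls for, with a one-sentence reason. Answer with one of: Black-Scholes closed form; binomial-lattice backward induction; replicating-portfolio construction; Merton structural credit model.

framework: Merton structural credit model

Key observation: a levered firm with one bullet debt due at 6.7068 years is the canonical structural-credit setup: equity is a call on the firm's assets struck at the face value.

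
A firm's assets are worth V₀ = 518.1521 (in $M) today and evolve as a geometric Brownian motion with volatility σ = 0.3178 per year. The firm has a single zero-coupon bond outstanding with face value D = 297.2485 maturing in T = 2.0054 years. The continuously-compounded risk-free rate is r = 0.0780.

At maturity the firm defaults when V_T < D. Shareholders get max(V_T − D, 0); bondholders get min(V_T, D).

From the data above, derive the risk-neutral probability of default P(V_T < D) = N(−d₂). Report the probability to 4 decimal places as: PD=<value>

PD=0.0873

Equity is a call on the firm's assets struck at D = 297.2485:
d₁ = [ln(V₀/D) + (r + σ²/2)T] / (σ√T)
   = [ln(518.1521/297.2485) + (0.0780 + 0.5·0.3178²)·2.0054] / (0.3178·√2.0054)
   = [0.555700 + 0.257691] / 0.450043 = 1.807361
d₂ = d₁ − σ√T = 1.807361 − 0.450043 = 1.357318
risk-neutral PD = N(−d₂) = N(-1.357318) = 0.087340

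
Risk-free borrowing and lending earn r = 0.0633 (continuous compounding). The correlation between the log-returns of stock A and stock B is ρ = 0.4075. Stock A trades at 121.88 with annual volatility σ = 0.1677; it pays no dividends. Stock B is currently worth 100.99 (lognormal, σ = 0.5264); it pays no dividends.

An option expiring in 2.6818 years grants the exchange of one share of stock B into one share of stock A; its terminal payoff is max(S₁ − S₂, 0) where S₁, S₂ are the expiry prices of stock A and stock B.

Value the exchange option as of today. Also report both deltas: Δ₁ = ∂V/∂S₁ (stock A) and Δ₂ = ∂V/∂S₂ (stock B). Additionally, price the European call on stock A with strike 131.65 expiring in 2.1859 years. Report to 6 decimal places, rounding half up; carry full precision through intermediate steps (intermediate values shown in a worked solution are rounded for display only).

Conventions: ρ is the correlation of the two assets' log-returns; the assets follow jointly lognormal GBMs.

exchange price = 45.622991
Δ1 = 0.736693
Δ2 = -0.437322
price(stock A call K=131.65) = 15.640939

σ_eff = √(σ₁² + σ₂² − 2ρσ₁σ₂) = √(0.1677² + 0.5264² − 2·0.4075·0.1677·0.5264) = 0.482985
d₁ = (ln(S₁/S₂) + (q₂ − q₁ + σ_eff²/2)T) / (σ_eff√T) = (ln(121.88/100.99) + (0.0 − 0.0 + 0.116637)·2.6818) / 0.790946 = 0.633183
d₂ = d₁ − σ_eff√T = 0.633183 − 0.790946 = -0.157763
N(d₁) = 0.736693,  N(d₂) = 0.437322
V = S₁·e^{−q₁T}·N(d₁) − S₂·e^{−q₂T}·N(d₂) = 89.788115 − 44.165123 = 45.622991
Δ₁ = e^{−q₁T}·N(d₁) = 0.736693;  Δ₂ = −e^{−q₂T}·N(d₂) = -0.437322
[vanilla: stock A call K=131.65]
σ√T = 0.1677·√2.1859 = 0.247941
d₁ = (ln(S/K) + (r+σ²/2)T) / (σ√T) = (ln(121.88/131.65) + (0.0633+0.1677²/2)·2.1859) / 0.247941 = (-0.077110 + 0.169105) / 0.247941 = 0.371036
d₂ = d₁ − σ√T = 0.371036 − 0.247941 = 0.123095
e^{−rT} = 0.870779
N(d₁) = 0.644694,  N(d₂) = 0.548984
price = S·N(d₁) − K·e^{−rT}·N(d₂) = 78.575361 − 62.934422 = 15.640939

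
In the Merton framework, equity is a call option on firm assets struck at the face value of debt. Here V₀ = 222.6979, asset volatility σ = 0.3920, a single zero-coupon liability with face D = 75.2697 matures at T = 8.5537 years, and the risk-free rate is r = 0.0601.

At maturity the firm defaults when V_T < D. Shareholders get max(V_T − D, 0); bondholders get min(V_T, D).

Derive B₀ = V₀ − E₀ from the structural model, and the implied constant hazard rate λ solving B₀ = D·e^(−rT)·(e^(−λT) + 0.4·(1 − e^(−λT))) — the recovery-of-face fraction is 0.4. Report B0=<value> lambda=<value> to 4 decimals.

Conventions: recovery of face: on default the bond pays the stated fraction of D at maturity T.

Apply the equity-as-call identities (strike 75.2697, horizon 8.5537 years):
d₁ = [ln(V₀/D) + (r + σ²/2)T] / (σ√T)
   = [ln(222.6979/75.2697) + (0.0601 + 0.5·0.3920²)·8.5537] / (0.3920·√8.5537)
   = [1.084738 + 1.171275] / 1.146471 = 1.967790
d₂ = d₁ − σ√T = 1.967790 − 1.146471 = 0.821319
N(d₁) = 0.975454,  N(d₂) = 0.794268,  e^(−rT) = 0.598052
E₀ = V₀·N(d₁) − D·e^(−rT)·N(d₂)
   = 222.6979·0.975454 − 75.2697·0.598052·0.794268 = 181.477412
B₀ = V₀ − E₀ = 222.6979 − 181.477412 = 41.220488
e^(−λT) = (B₀·e^(rT)/D − 0.4)/(1 − 0.4) = (41.2205·1.672095/75.2697 − 0.4)/0.6 = 0.85950289
λ = −ln(0.85950289)/8.5537 = 0.017700

B0=41.2205 lambda=0.0177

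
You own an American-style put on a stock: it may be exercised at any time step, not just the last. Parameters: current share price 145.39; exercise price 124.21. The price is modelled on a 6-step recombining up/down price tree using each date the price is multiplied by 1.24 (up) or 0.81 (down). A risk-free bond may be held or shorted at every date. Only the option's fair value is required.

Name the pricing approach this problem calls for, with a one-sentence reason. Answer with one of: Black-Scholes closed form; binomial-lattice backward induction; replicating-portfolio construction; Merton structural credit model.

framework: binomial-lattice backward induction

Key observation: an American put (K = 124.21, S₀ = 145.39) on a 6-date tree has no closed form — the optimal stopping decision is embedded and must be resolved recursively from expiry.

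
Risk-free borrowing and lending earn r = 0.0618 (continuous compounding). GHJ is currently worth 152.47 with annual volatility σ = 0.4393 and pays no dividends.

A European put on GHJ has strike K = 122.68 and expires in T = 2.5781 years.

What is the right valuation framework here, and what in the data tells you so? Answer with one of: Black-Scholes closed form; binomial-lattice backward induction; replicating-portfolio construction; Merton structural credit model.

Key observation: a European-exercise option on GHJ struck at 122.68 — a GBM underlying with constant parameters — admits an analytic price: the data contain no early exercise, no discrete tree, no debt structure.

framework: Black-Scholes closed form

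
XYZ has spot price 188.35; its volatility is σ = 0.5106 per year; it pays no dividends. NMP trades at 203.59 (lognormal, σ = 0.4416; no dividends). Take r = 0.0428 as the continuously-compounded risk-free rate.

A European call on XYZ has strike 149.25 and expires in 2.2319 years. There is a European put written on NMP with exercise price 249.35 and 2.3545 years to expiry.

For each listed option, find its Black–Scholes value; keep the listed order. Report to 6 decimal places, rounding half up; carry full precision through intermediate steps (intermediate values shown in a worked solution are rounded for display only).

[XYZ call K=149.25]
σ√T = 0.5106·√2.2319 = 0.762813
d₁ = (ln(S/K) + (r+σ²/2)T) / (σ√T) = (ln(188.35/149.25) + (0.0428+0.5106²/2)·2.2319) / 0.762813 = (0.232679 + 0.386467) / 0.762813 = 0.811662
d₂ = d₁ − σ√T = 0.811662 − 0.762813 = 0.048849
e^{−rT} = 0.908895
N(d₁) = 0.791507,  N(d₂) = 0.519480
price = S·N(d₁) − K·e^{−rT}·N(d₂) = 149.080381 − 70.468845 = 78.611536
[NMP put K=249.35]
σ√T = 0.4416·√2.3545 = 0.677608
d₁ = (ln(S/K) + (r+σ²/2)T) / (σ√T) = (ln(203.59/249.35) + (0.0428+0.4416²/2)·2.3545) / 0.677608 = (-0.202749 + 0.330349) / 0.677608 = 0.188309
d₂ = d₁ − σ√T = 0.188309 − 0.677608 = -0.489299
e^{−rT} = 0.904139
N(−d₁) = 0.425317,  N(−d₂) = 0.687685
price = K·e^{−rT}·N(−d₂) − S·N(−d₁) = 155.036505 − 86.590359 = 68.446145

price(XYZ call K=149.25) = 78.611536
price(NMP put K=249.35) = 68.446145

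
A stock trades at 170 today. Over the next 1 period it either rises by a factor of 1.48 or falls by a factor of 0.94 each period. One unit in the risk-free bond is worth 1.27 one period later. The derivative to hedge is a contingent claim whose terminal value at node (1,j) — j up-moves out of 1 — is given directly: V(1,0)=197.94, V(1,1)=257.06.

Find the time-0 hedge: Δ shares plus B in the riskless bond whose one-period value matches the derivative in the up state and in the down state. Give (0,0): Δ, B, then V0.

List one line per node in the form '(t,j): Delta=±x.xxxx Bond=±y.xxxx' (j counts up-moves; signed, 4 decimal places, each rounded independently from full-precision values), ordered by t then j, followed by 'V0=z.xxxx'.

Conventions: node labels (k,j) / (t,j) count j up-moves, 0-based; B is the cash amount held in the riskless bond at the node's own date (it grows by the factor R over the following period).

(0,0): Delta=0.6440 Bond=74.8247
V0=184.3062

No-arbitrage ⇒ martingale measure with p* = (R−d)/(u−d) = 0.6111.
Payoffs at expiry: V(1,0)=197.9400, V(1,1)=257.0600
(0,0): S=170.0000. Δ = (V_up−V_dn)/(S_up−S_dn) = (257.0600−197.9400)/(251.6000−159.8000) = 0.6440. V = [p*·257.0600 + (1−p*)·197.9400]/1.27 = 184.3062. B = V − Δ·S = 74.8247.
Sanity check at the root: Δ(0,0)·S0 + B(0,0) reproduces V0 = 184.3062.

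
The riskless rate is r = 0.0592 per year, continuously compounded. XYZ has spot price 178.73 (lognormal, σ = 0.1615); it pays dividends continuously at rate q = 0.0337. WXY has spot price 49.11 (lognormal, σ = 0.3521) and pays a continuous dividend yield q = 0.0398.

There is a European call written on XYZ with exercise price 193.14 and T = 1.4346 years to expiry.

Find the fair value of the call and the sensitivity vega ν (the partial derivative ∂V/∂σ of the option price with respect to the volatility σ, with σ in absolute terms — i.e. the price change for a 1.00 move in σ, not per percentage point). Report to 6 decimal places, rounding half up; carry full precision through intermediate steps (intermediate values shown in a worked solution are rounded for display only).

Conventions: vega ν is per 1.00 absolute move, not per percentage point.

price = 10.133849
ν = 80.835856

σ√T = 0.1615·√1.4346 = 0.193436
d₁ = (ln(S/K) + (r−q+σ²/2)T) / (σ√T) = (ln(178.73/193.14) + (0.0592−0.0337+0.1615²/2)·1.4346) / 0.193436 = (-0.077539 + 0.055291) / 0.193436 = -0.115014
d₂ = d₁ − σ√T = -0.115014 − 0.193436 = -0.308451
e^{−rT} = 0.918578
e^{−qT} = 0.952804
N(d₁) = 0.454217,  N(d₂) = 0.378870
Call price V = S·e^{−qT}·N(d₁) − K·e^{−rT}·N(d₂) = 77.350718 − 67.216869 = 10.133849
φ(d₁) = (1/√(2π))·e^{−d₁²/2} = 0.396312
ν = S·e^{−qT}·φ(d₁)·√T = 80.835856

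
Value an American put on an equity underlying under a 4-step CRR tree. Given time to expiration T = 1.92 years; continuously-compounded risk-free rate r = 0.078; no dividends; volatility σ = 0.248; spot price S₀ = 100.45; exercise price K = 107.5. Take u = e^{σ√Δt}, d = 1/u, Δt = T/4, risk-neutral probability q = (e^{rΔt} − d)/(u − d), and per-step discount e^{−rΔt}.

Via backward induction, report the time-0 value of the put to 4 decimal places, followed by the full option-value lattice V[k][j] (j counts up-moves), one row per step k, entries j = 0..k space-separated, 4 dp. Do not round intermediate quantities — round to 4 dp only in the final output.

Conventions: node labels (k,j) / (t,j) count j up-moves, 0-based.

price = 12.4447
tree:
12.4447
22.9079 5.3109
36.2624 11.1463 1.2229
47.5086 22.9079 2.9362 0.0000
56.9793 36.2624 7.0500 0.0000 0.0000

Δt=0.48000, u=1.18746, d=0.84213, q=0.56762, disc=e^(-rΔt)=0.96325
k=4 terminal: V=max(K-S,0) → 56.9793 36.2624 7.0500 0.0000 0.0000
k=3: j=0 S=59.9914 intr=47.5086 cont=43.5582 V=47.5086[EX]; j=1 S=84.5921 intr=22.9079 cont=18.9575 V=22.9079[EX]; j=2 S=119.2807 intr=0.0000 cont=2.9362 V=2.9362[hold]; j=3 S=168.1941 intr=0.0000 cont=0.0000 V=0.0000[hold]
k=2: j=0 S=71.2376 intr=36.2624 cont=32.3120 V=36.2624[EX]; j=1 S=100.4500 intr=7.0500 cont=11.1463 V=11.1463[hold]; j=2 S=141.6415 intr=0.0000 cont=1.2229 V=1.2229[hold]
k=1: j=0 S=84.5921 intr=22.9079 cont=21.1972 V=22.9079[EX]; j=1 S=119.2807 intr=0.0000 cont=5.3109 V=5.3109[hold]
k=0: j=0 S=100.4500 intr=7.0500 cont=12.4447 V=12.4447[hold]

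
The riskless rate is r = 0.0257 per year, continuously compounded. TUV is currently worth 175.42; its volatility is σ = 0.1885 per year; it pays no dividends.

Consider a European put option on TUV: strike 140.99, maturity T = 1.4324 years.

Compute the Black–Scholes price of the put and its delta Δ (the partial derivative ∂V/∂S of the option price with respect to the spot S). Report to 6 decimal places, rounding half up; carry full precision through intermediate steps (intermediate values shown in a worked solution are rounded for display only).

σ√T = 0.1885·√1.4324 = 0.225602
d₁ = (ln(S/K) + (r+σ²/2)T) / (σ√T) = (ln(175.42/140.99) + (0.0257+0.1885²/2)·1.4324) / 0.225602 = (0.218494 + 0.062261) / 0.225602 = 1.244469
d₂ = d₁ − σ√T = 1.244469 − 0.225602 = 1.018866
e^{−rT} = 0.963857
N(−d₁) = 0.106664,  N(−d₂) = 0.154133
Put price V = K·e^{−rT}·N(−d₂) − S·N(−d₁) = 20.945798 − 18.710919 = 2.234879
Δ = −N(−d₁) = -0.106664

price = 2.234879
Δ = -0.106664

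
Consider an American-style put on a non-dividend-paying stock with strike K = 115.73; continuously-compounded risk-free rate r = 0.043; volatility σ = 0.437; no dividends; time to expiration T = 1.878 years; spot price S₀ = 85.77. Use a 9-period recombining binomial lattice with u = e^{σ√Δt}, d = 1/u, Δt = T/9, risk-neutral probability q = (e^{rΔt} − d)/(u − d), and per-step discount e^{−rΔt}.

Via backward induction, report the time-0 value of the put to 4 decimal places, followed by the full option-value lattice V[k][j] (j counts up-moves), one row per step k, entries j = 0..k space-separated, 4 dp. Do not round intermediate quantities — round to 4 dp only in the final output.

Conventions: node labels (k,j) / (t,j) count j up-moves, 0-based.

price = 37.2245
tree:
37.2245
47.1899 26.8171
58.1931 35.8148 17.2908
68.6050 46.4124 24.6754 9.3824
77.1327 58.1931 34.1552 14.5705 3.7737
84.1173 68.6050 45.5743 22.0677 6.4847 0.8212
89.8379 77.1327 58.1931 32.3661 10.9998 1.5715 0.0000
94.5233 84.1173 68.6050 45.4809 18.3527 3.0070 0.0000 0.0000
98.3609 89.8379 77.1327 58.1931 29.9600 5.7538 0.0000 0.0000 0.0000
101.5040 94.5233 84.1173 68.6050 45.4809 11.0099 0.0000 0.0000 0.0000 0.0000

params: Δt=0.20867 u=1.22094 d=0.81904 q=0.47269 e^(-rΔt)=0.99107
t_9 payoffs: 101.5040 94.5233 84.1173 68.6050 45.4809 11.0099 0.0000 0.0000 0.0000 0.0000
k=8: node(8,0) S=17.3691 payoff=98.3609 vs cont=97.3271 → 98.3609 [stop]  node(8,1) S=25.8921 payoff=89.8379 vs cont=88.8041 → 89.8379 [stop]  node(8,2) S=38.5973 payoff=77.1327 vs cont=76.0989 → 77.1327 [stop]  node(8,3) S=57.5369 payoff=58.1931 vs cont=57.1594 → 58.1931 [stop]  node(8,4) S=85.7700 payoff=29.9600 vs cont=28.9262 → 29.9600 [stop]  node(8,5) S=127.8571 payoff=0.0000 vs cont=5.7538 → 5.7538 [wait]  node(8,6) S=190.5961 payoff=0.0000 vs cont=0.0000 → 0.0000 [wait]  node(8,7) S=284.1210 payoff=0.0000 vs cont=0.0000 → 0.0000 [wait]  node(8,8) S=423.5382 payoff=0.0000 vs cont=0.0000 → 0.0000 [wait]
k=7: node(7,0) S=21.2067 payoff=94.5233 vs cont=93.4895 → 94.5233 [stop]  node(7,1) S=31.6127 payoff=84.1173 vs cont=83.0835 → 84.1173 [stop]  node(7,2) S=47.1250 payoff=68.6050 vs cont=67.5712 → 68.6050 [stop]  node(7,3) S=70.2491 payoff=45.4809 vs cont=44.4471 → 45.4809 [stop]  node(7,4) S=104.7201 payoff=11.0099 vs cont=18.3527 → 18.3527 [wait]  node(7,5) S=156.1059 payoff=0.0000 vs cont=3.0070 → 3.0070 [wait]  node(7,6) S=232.7066 payoff=0.0000 vs cont=0.0000 → 0.0000 [wait]  node(7,7) S=346.8949 payoff=0.0000 vs cont=0.0000 → 0.0000 [wait]
k=6: node(6,0) S=25.8921 payoff=89.8379 vs cont=88.8041 → 89.8379 [stop]  node(6,1) S=38.5973 payoff=77.1327 vs cont=76.0989 → 77.1327 [stop]  node(6,2) S=57.5369 payoff=58.1931 vs cont=57.1594 → 58.1931 [stop]  node(6,3) S=85.7700 payoff=29.9600 vs cont=32.3661 → 32.3661 [wait]  node(6,4) S=127.8571 payoff=0.0000 vs cont=10.9998 → 10.9998 [wait]  node(6,5) S=190.5961 payoff=0.0000 vs cont=1.5715 → 1.5715 [wait]  node(6,6) S=284.1210 payoff=0.0000 vs cont=0.0000 → 0.0000 [wait]
k=5: node(5,0) S=31.6127 payoff=84.1173 vs cont=83.0835 → 84.1173 [stop]  node(5,1) S=47.1250 payoff=68.6050 vs cont=67.5712 → 68.6050 [stop]  node(5,2) S=70.2491 payoff=45.4809 vs cont=45.5743 → 45.5743 [wait]  node(5,3) S=104.7201 payoff=11.0099 vs cont=22.0677 → 22.0677 [wait]  node(5,4) S=156.1059 payoff=0.0000 vs cont=6.4847 → 6.4847 [wait]  node(5,5) S=232.7066 payoff=0.0000 vs cont=0.8212 → 0.8212 [wait]
k=4: node(4,0) S=38.5973 payoff=77.1327 vs cont=76.0989 → 77.1327 [stop]  node(4,1) S=57.5369 payoff=58.1931 vs cont=57.2031 → 58.1931 [stop]  node(4,2) S=85.7700 payoff=29.9600 vs cont=34.1552 → 34.1552 [wait]  node(4,3) S=127.8571 payoff=0.0000 vs cont=14.5705 → 14.5705 [wait]  node(4,4) S=190.5961 payoff=0.0000 vs cont=3.7737 → 3.7737 [wait]
k=3: node(3,0) S=47.1250 payoff=68.6050 vs cont=67.5712 → 68.6050 [stop]  node(3,1) S=70.2491 payoff=45.4809 vs cont=46.4124 → 46.4124 [wait]  node(3,2) S=104.7201 payoff=11.0099 vs cont=24.6754 → 24.6754 [wait]  node(3,3) S=156.1059 payoff=0.0000 vs cont=9.3824 → 9.3824 [wait]
k=2: node(2,0) S=57.5369 payoff=58.1931 vs cont=57.5958 → 58.1931 [stop]  node(2,1) S=85.7700 payoff=29.9600 vs cont=35.8148 → 35.8148 [wait]  node(2,2) S=127.8571 payoff=0.0000 vs cont=17.2908 → 17.2908 [wait]
k=1: node(1,0) S=70.2491 payoff=45.4809 vs cont=47.1899 → 47.1899 [wait]  node(1,1) S=104.7201 payoff=11.0099 vs cont=26.8171 → 26.8171 [wait]
k=0: node(0,0) S=85.7700 payoff=29.9600 vs cont=37.2245 → 37.2245 [wait]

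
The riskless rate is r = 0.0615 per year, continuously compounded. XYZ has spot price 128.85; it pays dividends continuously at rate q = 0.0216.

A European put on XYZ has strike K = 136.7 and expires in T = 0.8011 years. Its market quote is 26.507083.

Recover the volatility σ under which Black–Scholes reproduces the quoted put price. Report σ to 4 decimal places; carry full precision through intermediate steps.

At σ = 0.5447 the Black–Scholes value reproduces the quote:
σ√T = 0.5447·√0.8011 = 0.487529
d₁ = (ln(S/K) + (r−q+σ²/2)T) / (σ√T) = (ln(128.85/136.7) + (0.0615−0.0216+0.5447²/2)·0.8011) / 0.487529 = (-0.059140 + 0.150806) / 0.487529 = 0.188023
d₂ = d₁ − σ√T = 0.188023 − 0.487529 = -0.299507
e^{−rT} = 0.951926
e^{−qT} = 0.982845
N(−d₁) = 0.425429,  N(−d₂) = 0.617723
V = K·e^{−rT}·N(−d₂) − S·e^{−qT}·N(−d₁) = 80.383299 − 53.876216 = 26.507083 (equal to the quote); since ∂V/∂σ > 0 for all σ, the implied volatility is unique

sigma = 0.5447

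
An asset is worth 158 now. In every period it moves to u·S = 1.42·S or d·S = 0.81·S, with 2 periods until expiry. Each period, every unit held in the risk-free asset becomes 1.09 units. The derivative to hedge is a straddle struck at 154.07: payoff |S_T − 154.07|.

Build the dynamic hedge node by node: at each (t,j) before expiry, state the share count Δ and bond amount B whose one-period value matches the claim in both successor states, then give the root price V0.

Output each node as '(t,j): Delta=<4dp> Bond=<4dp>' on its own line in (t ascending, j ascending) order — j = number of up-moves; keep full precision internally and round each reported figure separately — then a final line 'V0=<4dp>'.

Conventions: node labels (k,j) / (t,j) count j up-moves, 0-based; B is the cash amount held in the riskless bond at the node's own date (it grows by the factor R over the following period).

Risk-neutral probability p* = (R−d)/(u−d) = (1.09−0.81)/(1.42−0.81) = 0.4590.
At maturity the claim pays: V(2,0)=50.4062, V(2,1)=27.6616, V(2,2)=164.5212
  t=1,j=0: stock 127.9800 → up 181.7316 (V=27.6616), down 103.6638 (V=50.4062). Price 36.6661; hedge Δ=-0.2913, bond B=73.9523.
  t=1,j=1: stock 224.3600 → up 318.5912 (V=164.5212), down 181.7316 (V=27.6616). Price 83.0114; hedge Δ=1.0000, bond B=-141.3486.
  t=0,j=0: stock 158.0000 → up 224.3600 (V=83.0114), down 127.9800 (V=36.6661). Price 53.1554; hedge Δ=0.4809, bond B=-22.8205.
Sanity check at the root: Δ(0,0)·S0 + B(0,0) reproduces V0 = 53.1554.

(0,0): Delta=0.4809 Bond=-22.8205
(1,0): Delta=-0.2913 Bond=73.9523
(1,1): Delta=1.0000 Bond=-141.3486
V0=53.1554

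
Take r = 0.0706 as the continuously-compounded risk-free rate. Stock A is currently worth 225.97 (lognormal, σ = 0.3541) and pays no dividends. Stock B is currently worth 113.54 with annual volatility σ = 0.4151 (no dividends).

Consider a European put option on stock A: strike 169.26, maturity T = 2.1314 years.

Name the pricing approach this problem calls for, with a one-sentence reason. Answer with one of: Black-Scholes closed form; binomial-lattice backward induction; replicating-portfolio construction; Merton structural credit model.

Key observation: the instrument is a plain European put (strike 169.26) on a lognormal asset; the exact continuous-time formula applies directly.

framework: Black-Scholes closed form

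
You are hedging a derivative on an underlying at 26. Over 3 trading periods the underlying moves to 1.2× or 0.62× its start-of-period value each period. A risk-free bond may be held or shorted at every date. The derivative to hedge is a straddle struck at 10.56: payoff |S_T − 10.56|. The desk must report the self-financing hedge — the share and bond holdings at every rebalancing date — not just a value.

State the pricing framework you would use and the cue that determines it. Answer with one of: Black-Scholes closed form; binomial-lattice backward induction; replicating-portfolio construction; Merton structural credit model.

Key observation: the deliverable is the dynamic trading strategy on the 3-step tree (spot 26, moves 1.2 and 0.62), so the valuation must go through the node-by-node replicating-portfolio solve.

framework: replicating-portfolio construction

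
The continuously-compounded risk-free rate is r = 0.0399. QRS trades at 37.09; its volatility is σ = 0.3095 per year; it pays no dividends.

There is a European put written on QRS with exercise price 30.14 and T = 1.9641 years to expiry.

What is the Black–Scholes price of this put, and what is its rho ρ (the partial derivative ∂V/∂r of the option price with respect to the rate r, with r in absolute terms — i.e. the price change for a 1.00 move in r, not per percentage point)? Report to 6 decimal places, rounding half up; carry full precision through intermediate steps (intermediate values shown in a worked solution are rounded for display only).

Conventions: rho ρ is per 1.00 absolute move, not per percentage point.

price = 2.106756
ρ = -18.018204

σ√T = 0.3095·√1.9641 = 0.433753
d₁ = (ln(S/K) + (r+σ²/2)T) / (σ√T) = (ln(37.09/30.14) + (0.0399+0.3095²/2)·1.9641) / 0.433753 = (0.207494 + 0.172438) / 0.433753 = 0.875919
d₂ = d₁ − σ√T = 0.875919 − 0.433753 = 0.442166
e^{−rT} = 0.924624
N(−d₁) = 0.190537,  N(−d₂) = 0.329184
Put price V = K·e^{−rT}·N(−d₂) − S·N(−d₁) = 9.173771 − 7.067015 = 2.106756
ρ = −K·T·e^{−rT}·N(−d₂) = -18.018204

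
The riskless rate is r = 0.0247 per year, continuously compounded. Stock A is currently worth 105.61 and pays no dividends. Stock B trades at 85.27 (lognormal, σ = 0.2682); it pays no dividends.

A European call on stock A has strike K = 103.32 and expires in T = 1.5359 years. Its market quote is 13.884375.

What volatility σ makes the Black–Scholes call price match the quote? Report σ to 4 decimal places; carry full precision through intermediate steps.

sigma = 0.2084

At σ = 0.2084 the Black–Scholes value reproduces the quote:
σ√T = 0.2084·√1.5359 = 0.258273
d₁ = (ln(S/K) + (r+σ²/2)T) / (σ√T) = (ln(105.61/103.32) + (0.0247+0.2084²/2)·1.5359) / 0.258273 = (0.021922 + 0.071289) / 0.258273 = 0.360902
d₂ = d₁ − σ√T = 0.360902 − 0.258273 = 0.102629
e^{−rT} = 0.962774
N(d₁) = 0.640914,  N(d₂) = 0.540871
V = S·N(d₁) − K·e^{−rT}·N(d₂) = 67.686897 − 53.802522 = 13.884375 (the quoted price), and the Black–Scholes price is strictly increasing in σ, so σ is unique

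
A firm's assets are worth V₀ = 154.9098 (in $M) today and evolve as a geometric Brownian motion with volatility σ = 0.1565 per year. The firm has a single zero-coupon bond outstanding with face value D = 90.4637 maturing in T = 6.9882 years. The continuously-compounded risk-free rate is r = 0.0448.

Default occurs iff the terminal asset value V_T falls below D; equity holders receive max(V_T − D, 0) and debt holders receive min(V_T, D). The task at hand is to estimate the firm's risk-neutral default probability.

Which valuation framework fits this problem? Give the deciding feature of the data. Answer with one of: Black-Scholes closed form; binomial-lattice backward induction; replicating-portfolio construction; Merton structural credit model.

Key observation: with the firm-asset dynamics (V₀ = 154.9098) and a single zero-coupon liability of face 90.4637 given, debt value, spread, and default probability all derive from the option view of the balance sheet.

framework: Merton structural credit model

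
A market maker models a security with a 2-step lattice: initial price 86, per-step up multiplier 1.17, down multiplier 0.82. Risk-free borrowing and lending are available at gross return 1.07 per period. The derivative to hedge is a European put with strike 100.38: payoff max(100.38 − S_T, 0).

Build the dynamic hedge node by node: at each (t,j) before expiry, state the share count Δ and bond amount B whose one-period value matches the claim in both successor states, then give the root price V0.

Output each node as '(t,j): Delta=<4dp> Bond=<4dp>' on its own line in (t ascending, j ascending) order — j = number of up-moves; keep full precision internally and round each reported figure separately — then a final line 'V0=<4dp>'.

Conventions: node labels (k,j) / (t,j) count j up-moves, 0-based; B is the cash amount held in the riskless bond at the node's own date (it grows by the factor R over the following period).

(0,0): Delta=-0.6153 Bond=62.3225
(1,0): Delta=-1.0000 Bond=93.8131
(1,1): Delta=-0.5075 Bond=55.8338
V0=9.4054

Risk-neutral probability p* = (R−d)/(u−d) = (1.07−0.82)/(1.17−0.82) = 0.7143.
Expiry values: V(2,0)=42.5536, V(2,1)=17.8716, V(2,2)=0.0000
(1,0): S=70.5200. Δ = (V_up−V_dn)/(S_up−S_dn) = (17.8716−42.5536)/(82.5084−57.8264) = -1.0000. V = [p*·17.8716 + (1−p*)·42.5536]/1.07 = 23.2931. B = V − Δ·S = 93.8131.
(1,1): S=100.6200. Δ = (V_up−V_dn)/(S_up−S_dn) = (0.0000−17.8716)/(117.7254−82.5084) = -0.5075. V = [p*·0.0000 + (1−p*)·17.8716]/1.07 = 4.7721. B = V − Δ·S = 55.8338.
(0,0): S=86.0000. Δ = (V_up−V_dn)/(S_up−S_dn) = (4.7721−23.2931)/(100.6200−70.5200) = -0.6153. V = [p*·4.7721 + (1−p*)·23.2931]/1.07 = 9.4054. B = V − Δ·S = 62.3225.
Sanity check at the root: Δ(0,0)·S0 + B(0,0) reproduces V0 = 9.4054.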